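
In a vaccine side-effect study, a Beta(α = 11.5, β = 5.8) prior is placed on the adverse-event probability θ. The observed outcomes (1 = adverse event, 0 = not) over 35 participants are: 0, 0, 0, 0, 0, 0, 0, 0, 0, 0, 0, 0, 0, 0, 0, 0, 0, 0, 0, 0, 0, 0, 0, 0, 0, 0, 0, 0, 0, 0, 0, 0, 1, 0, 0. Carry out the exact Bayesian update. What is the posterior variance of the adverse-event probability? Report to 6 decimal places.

The Beta prior is conjugate to a Binomial/Bernoulli likelihood; the update adds successes to α and failures to β.
Posterior: Beta(α+k, β+n−k) = Beta(11.5+1, 5.8+34) = Beta(12.5, 39.8).
Var = αβ/((α+β)²(α+β+1)) = 12.5·39.8/(52.3²·53.3) = 0.003412.

0.003412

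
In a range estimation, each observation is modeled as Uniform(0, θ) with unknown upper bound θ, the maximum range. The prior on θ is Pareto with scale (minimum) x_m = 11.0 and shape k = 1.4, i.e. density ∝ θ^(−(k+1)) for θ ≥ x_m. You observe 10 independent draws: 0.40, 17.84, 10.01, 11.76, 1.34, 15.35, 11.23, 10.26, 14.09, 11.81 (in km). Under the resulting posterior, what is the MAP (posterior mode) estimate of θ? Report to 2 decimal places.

17.84

A Pareto(scale x_m, shape k) prior on the upper bound θ of Uniform(0, θ) is conjugate: posterior is Pareto(max(x_m, max xᵢ), k + n).
Sample maximum = 17.84; prior scale x_m = 11.0 → posterior scale = max = 17.84.
Posterior shape = 1.4 + 10 = 11.4.
The Pareto density is decreasing on [x_m, ∞), so the mode is x_m = 17.84.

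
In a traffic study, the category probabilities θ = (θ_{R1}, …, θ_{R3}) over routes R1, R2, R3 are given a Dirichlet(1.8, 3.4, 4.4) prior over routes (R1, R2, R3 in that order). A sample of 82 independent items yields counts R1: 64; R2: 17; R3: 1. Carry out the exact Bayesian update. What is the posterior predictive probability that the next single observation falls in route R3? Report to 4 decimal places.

The Dirichlet prior is conjugate to the Multinomial likelihood: each posterior αⱼ = prior αⱼ + observed count nⱼ.
Posterior concentration: (65.8, 20.4, 5.4), total = 91.6.
P(next = R3 | data) = α_{R3}/Σα = 0.0590.

0.0590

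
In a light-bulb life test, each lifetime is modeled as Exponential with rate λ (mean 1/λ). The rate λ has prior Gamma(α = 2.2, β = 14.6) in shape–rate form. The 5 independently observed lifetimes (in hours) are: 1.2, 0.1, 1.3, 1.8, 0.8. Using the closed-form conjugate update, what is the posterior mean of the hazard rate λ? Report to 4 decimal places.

0.3636

With a Gamma(shape α, rate β) prior on the exponential rate λ, the posterior after n observations with total T = Σxᵢ is Gamma(α+n, β+T).
Sum of observations T = 5.2 hours; n = 5.
Posterior: Gamma(2.2+5, 14.6+5.2) = Gamma(7.2, 19.8).
Posterior mean of λ = α/β = 7.2/19.8 = 0.3636.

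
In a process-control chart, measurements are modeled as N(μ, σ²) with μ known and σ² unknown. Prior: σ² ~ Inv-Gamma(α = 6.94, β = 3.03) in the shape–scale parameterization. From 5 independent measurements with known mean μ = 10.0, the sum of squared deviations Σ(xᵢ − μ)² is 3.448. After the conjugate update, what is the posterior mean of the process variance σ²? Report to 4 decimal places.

0.5633

With known mean μ and an Inverse-Gamma(α, β) prior on σ², the Normal likelihood is conjugate: posterior is Inv-Gamma(α + n/2, β + Σ(xᵢ−μ)²/2).
Posterior: Inv-Gamma(6.94 + 5/2, 3.03 + 3.448/2) = Inv-Gamma(9.44, 4.7540).
E[σ²|data] = β/(α−1) = 4.7540/8.44 = 0.5633.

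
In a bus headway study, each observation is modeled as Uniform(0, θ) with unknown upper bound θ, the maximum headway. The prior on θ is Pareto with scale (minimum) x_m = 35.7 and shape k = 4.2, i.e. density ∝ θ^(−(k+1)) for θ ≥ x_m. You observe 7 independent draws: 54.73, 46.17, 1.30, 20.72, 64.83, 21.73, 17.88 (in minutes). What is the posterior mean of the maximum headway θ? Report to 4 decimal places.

71.1859

A Pareto(scale x_m, shape k) prior on the upper bound θ of Uniform(0, θ) is conjugate: posterior is Pareto(max(x_m, max xᵢ), k + n).
Sample maximum = 64.83; prior scale x_m = 35.7 → posterior scale = max = 64.83.
Posterior shape = 4.2 + 7 = 11.2.
E[θ|data] = k·x_m/(k−1) = 11.2·64.83/10.2 = 71.1859.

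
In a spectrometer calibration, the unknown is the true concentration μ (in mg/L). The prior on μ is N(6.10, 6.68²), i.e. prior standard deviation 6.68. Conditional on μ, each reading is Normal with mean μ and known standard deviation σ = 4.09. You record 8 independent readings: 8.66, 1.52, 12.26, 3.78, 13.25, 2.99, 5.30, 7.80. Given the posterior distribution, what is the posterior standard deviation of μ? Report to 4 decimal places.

For Normal data with known variance σ², a Normal(μ₀, σ₀²) prior on μ is conjugate. Posterior precision = 1/σ₀² + n/σ²; posterior mean is the precision-weighted average of μ₀ and x̄.
σ₀² = 6.68² = 44.6224, σ² = 4.09² = 16.7281; σ² + n·σ₀² = 16.7281 + 8·44.6224 = 373.7073.
Posterior precision = 1/σ₀² + n/σ² = 1/44.6224 + 8/16.7281 = (σ² + n·σ₀²)/(σ₀²σ²) = 373.7073/(44.6224·16.7281); posterior variance σₙ² = σ₀²σ²/(σ² + n·σ₀²) = 44.6224·16.7281/373.7073 = 1.997413.
Posterior SD = √σₙ² = √(44.6224·16.7281/373.7073) = 1.4133.

1.4133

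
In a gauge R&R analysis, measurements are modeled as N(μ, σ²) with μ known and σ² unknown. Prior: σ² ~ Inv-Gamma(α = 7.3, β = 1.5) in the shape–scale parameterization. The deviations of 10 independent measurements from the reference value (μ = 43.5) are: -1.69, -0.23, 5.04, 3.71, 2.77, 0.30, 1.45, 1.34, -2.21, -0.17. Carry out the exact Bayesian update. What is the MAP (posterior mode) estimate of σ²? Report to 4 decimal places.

With known mean μ and an Inverse-Gamma(α, β) prior on σ², the Normal likelihood is conjugate: posterior is Inv-Gamma(α + n/2, β + Σ(xᵢ−μ)²/2).
Σ(xᵢ−μ)² = (-1.69)² + (-0.23)² + (5.04)² + (3.71)² + (2.77)² + (0.30)² + (1.45)² + (1.34)² + (-2.21)² + (-0.17)² = 58.6487.
Posterior: Inv-Gamma(7.3 + 10/2, 1.5 + 58.6487/2) = Inv-Gamma(12.30, 30.82435).
Mode = β/(α+1) = 30.82435/13.30 = 2.3176.

2.3176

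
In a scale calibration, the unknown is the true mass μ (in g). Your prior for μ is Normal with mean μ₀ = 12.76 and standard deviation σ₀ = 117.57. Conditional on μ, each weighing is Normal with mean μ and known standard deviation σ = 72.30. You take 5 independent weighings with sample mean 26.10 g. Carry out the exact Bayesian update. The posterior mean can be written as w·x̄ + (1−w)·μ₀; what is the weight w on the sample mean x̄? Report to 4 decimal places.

For Normal data with known variance σ², a Normal(μ₀, σ₀²) prior on μ is conjugate. Posterior precision = 1/σ₀² + n/σ²; posterior mean is the precision-weighted average of μ₀ and x̄.
σ₀² = 117.57² = 13822.7049, σ² = 72.30² = 5227.29. Prior precision 1/σ₀² = 1/13822.7049; data precision n/σ² = 5/5227.29.
w = (n/σ²)/(1/σ₀² + n/σ²) = n·σ₀²/(σ² + n·σ₀²) = 5·13822.7049/(5227.29 + 5·13822.7049) = 69113.5245/74340.8145 = 0.9297.

0.9297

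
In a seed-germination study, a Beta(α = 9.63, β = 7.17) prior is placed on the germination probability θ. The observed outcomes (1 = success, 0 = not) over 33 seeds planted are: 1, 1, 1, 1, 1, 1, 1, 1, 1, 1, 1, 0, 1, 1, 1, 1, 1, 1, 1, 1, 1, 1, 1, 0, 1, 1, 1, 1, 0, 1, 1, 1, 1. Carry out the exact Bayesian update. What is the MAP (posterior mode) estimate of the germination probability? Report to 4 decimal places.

The Beta prior is conjugate to a Binomial/Bernoulli likelihood; the update adds successes to α and failures to β.
Posterior: Beta(α+k, β+n−k) = Beta(9.63+30, 7.17+3) = Beta(39.63, 10.17).
Mode of Beta(a,b) for a,b>1 is (a−1)/(a+b−2) = 38.63/47.80 = 0.8082.

0.8082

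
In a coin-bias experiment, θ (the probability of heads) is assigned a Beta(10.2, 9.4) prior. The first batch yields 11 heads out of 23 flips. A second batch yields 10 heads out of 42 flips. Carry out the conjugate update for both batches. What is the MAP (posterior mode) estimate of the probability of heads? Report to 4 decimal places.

The Beta prior is conjugate to a Binomial/Bernoulli likelihood; the update adds successes to α and failures to β.
After batch 1: Beta(10.2+11, 9.4+12) = Beta(21.2, 21.4).
After batch 2: Beta(21.2+10, 21.4+32) = Beta(31.2, 53.4).
Mode of Beta(a,b) for a,b>1 is (a−1)/(a+b−2) = 30.2/82.6 = 0.3656.

0.3656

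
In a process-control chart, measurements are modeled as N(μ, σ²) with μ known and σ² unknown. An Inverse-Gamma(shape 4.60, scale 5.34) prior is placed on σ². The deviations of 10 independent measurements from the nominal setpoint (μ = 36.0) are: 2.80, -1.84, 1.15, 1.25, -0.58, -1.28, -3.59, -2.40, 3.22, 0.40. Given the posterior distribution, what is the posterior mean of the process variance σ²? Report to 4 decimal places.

3.2524

With known mean μ and an Inverse-Gamma(α, β) prior on σ², the Normal likelihood is conjugate: posterior is Inv-Gamma(α + n/2, β + Σ(xᵢ−μ)²/2).
Σ(xᵢ−μ)² = (2.80)² + (-1.84)² + (1.15)² + (1.25)² + (-0.58)² + (-1.28)² + (-3.59)² + (-2.40)² + (3.22)² + (0.40)² = 45.2619.
Posterior: Inv-Gamma(4.60 + 10/2, 5.34 + 45.2619/2) = Inv-Gamma(9.60, 27.97095).
E[σ²|data] = β/(α−1) = 27.97095/8.60 = 3.2524.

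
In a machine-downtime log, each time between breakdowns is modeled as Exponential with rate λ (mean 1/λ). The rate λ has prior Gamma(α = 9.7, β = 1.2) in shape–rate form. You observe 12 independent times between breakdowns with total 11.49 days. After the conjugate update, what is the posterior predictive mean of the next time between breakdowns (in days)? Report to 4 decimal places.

0.6130

With a Gamma(shape α, rate β) prior on the exponential rate λ, the posterior after n observations with total T = Σxᵢ is Gamma(α+n, β+T).
Posterior: Gamma(9.7+12, 1.2+11.49) = Gamma(21.7, 12.69).
The predictive distribution for the next observation is Lomax; its mean is β/(α−1) = 12.69/20.7 = 0.6130.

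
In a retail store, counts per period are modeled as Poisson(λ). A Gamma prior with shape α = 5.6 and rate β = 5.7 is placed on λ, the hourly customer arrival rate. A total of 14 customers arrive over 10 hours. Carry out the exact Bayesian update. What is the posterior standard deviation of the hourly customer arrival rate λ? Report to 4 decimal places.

With a Gamma(shape α, rate β) prior, the Poisson likelihood is conjugate: the posterior is Gamma(α + ΣXᵢ, β + n).
Posterior: Gamma(α+S, β+n) = Gamma(5.6+14, 5.7+10) = Gamma(19.6, 15.7).
SD = √α/β = √19.6/15.7 = 0.2820.

0.2820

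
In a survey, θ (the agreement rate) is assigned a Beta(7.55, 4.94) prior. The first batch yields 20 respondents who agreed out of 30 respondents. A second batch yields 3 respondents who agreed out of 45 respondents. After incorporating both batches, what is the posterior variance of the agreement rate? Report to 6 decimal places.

0.002568

The Beta prior is conjugate to a Binomial/Bernoulli likelihood; the update adds successes to α and failures to β.
After batch 1: Beta(7.55+20, 4.94+10) = Beta(27.55, 14.94).
After batch 2: Beta(27.55+3, 14.94+42) = Beta(30.55, 56.94).
Var = αβ/((α+β)²(α+β+1)) = 30.55·56.94/(87.49²·88.49) = 0.002568.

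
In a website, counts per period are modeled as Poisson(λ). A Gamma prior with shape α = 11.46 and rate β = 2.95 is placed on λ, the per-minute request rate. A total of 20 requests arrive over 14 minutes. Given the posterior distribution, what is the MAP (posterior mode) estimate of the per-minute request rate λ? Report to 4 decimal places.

With a Gamma(shape α, rate β) prior, the Poisson likelihood is conjugate: the posterior is Gamma(α + ΣXᵢ, β + n).
Posterior: Gamma(α+S, β+n) = Gamma(11.46+20, 2.95+14) = Gamma(31.46, 16.95).
Mode of Gamma(α,β) for α≥1 is (α−1)/β = 30.46/16.95 = 1.7971.

1.7971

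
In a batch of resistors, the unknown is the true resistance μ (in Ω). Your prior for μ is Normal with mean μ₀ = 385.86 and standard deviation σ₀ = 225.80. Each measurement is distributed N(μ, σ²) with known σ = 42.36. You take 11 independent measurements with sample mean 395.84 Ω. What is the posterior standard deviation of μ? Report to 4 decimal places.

12.7516

For Normal data with known variance σ², a Normal(μ₀, σ₀²) prior on μ is conjugate. Posterior precision = 1/σ₀² + n/σ²; posterior mean is the precision-weighted average of μ₀ and x̄.
σ₀² = 225.80² = 50985.64, σ² = 42.36² = 1794.3696; σ² + n·σ₀² = 1794.3696 + 11·50985.64 = 562636.4096.
Posterior precision = 1/σ₀² + n/σ² = 1/50985.64 + 11/1794.3696 = (σ² + n·σ₀²)/(σ₀²σ²) = 562636.4096/(50985.64·1794.3696); posterior variance σₙ² = σ₀²σ²/(σ² + n·σ₀²) = 50985.64·1794.3696/562636.4096 = 162.604270.
Posterior SD = √σₙ² = √(50985.64·1794.3696/562636.4096) = 12.7516.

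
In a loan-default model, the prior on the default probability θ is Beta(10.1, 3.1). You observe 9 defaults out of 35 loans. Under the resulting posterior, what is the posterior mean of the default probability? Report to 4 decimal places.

0.3963

The Beta prior is conjugate to a Binomial/Bernoulli likelihood; the update adds successes to α and failures to β.
Posterior: Beta(α+k, β+n−k) = Beta(10.1+9, 3.1+26) = Beta(19.1, 29.1).
Posterior mean = α/(α+β) = 19.1/48.2 = 0.3963.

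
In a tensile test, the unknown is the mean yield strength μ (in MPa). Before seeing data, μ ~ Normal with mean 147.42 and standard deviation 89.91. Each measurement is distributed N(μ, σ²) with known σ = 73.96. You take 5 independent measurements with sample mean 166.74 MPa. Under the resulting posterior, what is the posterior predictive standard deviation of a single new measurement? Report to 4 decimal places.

80.2103

For Normal data with known variance σ², a Normal(μ₀, σ₀²) prior on μ is conjugate. Posterior precision = 1/σ₀² + n/σ²; posterior mean is the precision-weighted average of μ₀ and x̄.
σ₀² = 89.91² = 8083.8081, σ² = 73.96² = 5470.0816; σ² + n·σ₀² = 5470.0816 + 5·8083.8081 = 45889.1221.
Posterior precision = 1/σ₀² + n/σ² = 1/8083.8081 + 5/5470.0816 = (σ² + n·σ₀²)/(σ₀²σ²) = 45889.1221/(8083.8081·5470.0816); posterior variance σₙ² = σ₀²σ²/(σ² + n·σ₀²) = 8083.8081·5470.0816/45889.1221 = 963.607232.
Predictive variance for one new observation = σₙ² + σ² = 8083.8081·5470.0816/45889.1221 + 5470.0816 = σ²·(σ₀² + 45889.1221)/45889.1221 = 5470.0816·53972.9302/45889.1221 = 6433.688832; SD = √(5470.0816·53972.9302/45889.1221) = 80.2103.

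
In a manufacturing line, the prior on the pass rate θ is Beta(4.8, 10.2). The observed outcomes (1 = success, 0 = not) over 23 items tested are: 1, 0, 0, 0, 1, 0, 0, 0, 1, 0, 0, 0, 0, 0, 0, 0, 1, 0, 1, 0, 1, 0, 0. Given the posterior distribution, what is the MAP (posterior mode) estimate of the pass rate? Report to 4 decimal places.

The Beta prior is conjugate to a Binomial/Bernoulli likelihood; the update adds successes to α and failures to β.
Posterior: Beta(α+k, β+n−k) = Beta(4.8+6, 10.2+17) = Beta(10.8, 27.2).
Mode of Beta(a,b) for a,b>1 is (a−1)/(a+b−2) = 9.8/36.0 = 0.2722.

0.2722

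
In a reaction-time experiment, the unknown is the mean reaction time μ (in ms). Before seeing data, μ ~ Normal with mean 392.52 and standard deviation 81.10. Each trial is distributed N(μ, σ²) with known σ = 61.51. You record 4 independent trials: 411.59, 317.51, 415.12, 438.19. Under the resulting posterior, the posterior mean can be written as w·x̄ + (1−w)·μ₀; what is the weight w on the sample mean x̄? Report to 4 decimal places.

0.8743

For Normal data with known variance σ², a Normal(μ₀, σ₀²) prior on μ is conjugate. Posterior precision = 1/σ₀² + n/σ²; posterior mean is the precision-weighted average of μ₀ and x̄.
σ₀² = 81.10² = 6577.21, σ² = 61.51² = 3783.4801. Prior precision 1/σ₀² = 1/6577.21; data precision n/σ² = 4/3783.4801.
w = (n/σ²)/(1/σ₀² + n/σ²) = n·σ₀²/(σ² + n·σ₀²) = 4·6577.21/(3783.4801 + 4·6577.21) = 26308.84/30092.3201 = 0.8743.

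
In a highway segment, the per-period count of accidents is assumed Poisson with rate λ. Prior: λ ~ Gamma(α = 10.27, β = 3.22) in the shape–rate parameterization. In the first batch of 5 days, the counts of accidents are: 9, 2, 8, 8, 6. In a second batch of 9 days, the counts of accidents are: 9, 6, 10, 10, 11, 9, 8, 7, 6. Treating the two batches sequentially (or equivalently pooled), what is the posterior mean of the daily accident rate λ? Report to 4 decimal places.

With a Gamma(shape α, rate β) prior, the Poisson likelihood is conjugate: the posterior is Gamma(α + ΣXᵢ, β + n).
Batch 1: sum of counts S = 33 over n = 5 days.
After batch 1: Gamma(α+S, β+n) = Gamma(10.27+33, 3.22+5) = Gamma(43.27, 8.22).
Batch 2: sum of counts S = 76 over n = 9 days.
After batch 2: Gamma(α+S, β+n) = Gamma(43.27+76, 8.22+9) = Gamma(119.27, 17.22).
Posterior mean = α/β = 119.27/17.22 = 6.9262.

6.9262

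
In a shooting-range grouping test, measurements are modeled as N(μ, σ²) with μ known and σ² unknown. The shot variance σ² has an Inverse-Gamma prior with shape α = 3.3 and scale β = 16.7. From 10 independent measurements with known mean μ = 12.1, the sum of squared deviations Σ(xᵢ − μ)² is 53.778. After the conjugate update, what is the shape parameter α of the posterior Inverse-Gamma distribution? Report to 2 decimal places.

8.30

With known mean μ and an Inverse-Gamma(α, β) prior on σ², the Normal likelihood is conjugate: posterior is Inv-Gamma(α + n/2, β + Σ(xᵢ−μ)²/2).
Posterior: Inv-Gamma(3.3 + 10/2, 16.7 + 53.778/2) = Inv-Gamma(8.30, 43.5890).
Posterior α = 8.30.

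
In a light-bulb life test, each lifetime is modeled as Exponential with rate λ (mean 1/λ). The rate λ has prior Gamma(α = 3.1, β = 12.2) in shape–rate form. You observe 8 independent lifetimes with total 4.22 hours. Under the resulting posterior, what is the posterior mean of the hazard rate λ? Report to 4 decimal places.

With a Gamma(shape α, rate β) prior on the exponential rate λ, the posterior after n observations with total T = Σxᵢ is Gamma(α+n, β+T).
Posterior: Gamma(3.1+8, 12.2+4.22) = Gamma(11.1, 16.42).
Posterior mean of λ = α/β = 11.1/16.42 = 0.6760.

0.6760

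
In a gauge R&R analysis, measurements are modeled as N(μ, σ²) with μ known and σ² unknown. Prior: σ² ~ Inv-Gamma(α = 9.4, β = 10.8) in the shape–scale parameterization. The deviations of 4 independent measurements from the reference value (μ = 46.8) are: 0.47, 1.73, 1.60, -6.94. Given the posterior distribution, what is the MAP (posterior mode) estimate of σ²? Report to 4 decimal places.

3.0459

With known mean μ and an Inverse-Gamma(α, β) prior on σ², the Normal likelihood is conjugate: posterior is Inv-Gamma(α + n/2, β + Σ(xᵢ−μ)²/2).
Σ(xᵢ−μ)² = (0.47)² + (1.73)² + (1.60)² + (-6.94)² = 53.9374.
Posterior: Inv-Gamma(9.4 + 4/2, 10.8 + 53.9374/2) = Inv-Gamma(11.40, 37.76870).
Mode = β/(α+1) = 37.76870/12.40 = 3.0459.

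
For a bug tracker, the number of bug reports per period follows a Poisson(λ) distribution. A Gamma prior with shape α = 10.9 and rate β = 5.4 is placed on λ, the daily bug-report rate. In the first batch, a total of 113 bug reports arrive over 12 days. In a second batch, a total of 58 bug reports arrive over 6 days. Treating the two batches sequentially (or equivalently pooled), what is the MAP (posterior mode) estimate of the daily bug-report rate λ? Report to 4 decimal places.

7.7308

With a Gamma(shape α, rate β) prior, the Poisson likelihood is conjugate: the posterior is Gamma(α + ΣXᵢ, β + n).
After batch 1: Gamma(α+S, β+n) = Gamma(10.9+113, 5.4+12) = Gamma(123.9, 17.4).
After batch 2: Gamma(α+S, β+n) = Gamma(123.9+58, 17.4+6) = Gamma(181.9, 23.4).
Mode of Gamma(α,β) for α≥1 is (α−1)/β = 180.9/23.4 = 7.7308.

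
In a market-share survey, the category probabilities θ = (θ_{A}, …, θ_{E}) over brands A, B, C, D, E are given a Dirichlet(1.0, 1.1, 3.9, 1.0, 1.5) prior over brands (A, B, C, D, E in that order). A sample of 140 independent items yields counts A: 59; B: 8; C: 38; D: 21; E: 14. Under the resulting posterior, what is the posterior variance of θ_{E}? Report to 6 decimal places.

The Dirichlet prior is conjugate to the Multinomial likelihood: each posterior αⱼ = prior αⱼ + observed count nⱼ.
Posterior concentration: (60.0, 9.1, 41.9, 22.0, 15.5), total = 148.5.
Var[θ_j] = α_j(Σα−α_j)/((Σα)²(Σα+1)) = 15.5·133.0/(148.5²·149.5) = 0.000625.

0.000625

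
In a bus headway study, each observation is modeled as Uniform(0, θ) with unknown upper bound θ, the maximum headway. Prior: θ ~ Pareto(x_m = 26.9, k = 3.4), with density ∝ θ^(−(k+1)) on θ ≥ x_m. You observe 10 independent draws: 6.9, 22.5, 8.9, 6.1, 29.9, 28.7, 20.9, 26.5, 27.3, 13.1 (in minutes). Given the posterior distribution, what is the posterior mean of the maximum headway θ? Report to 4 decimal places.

A Pareto(scale x_m, shape k) prior on the upper bound θ of Uniform(0, θ) is conjugate: posterior is Pareto(max(x_m, max xᵢ), k + n).
Sample maximum = 29.9; prior scale x_m = 26.9 → posterior scale = max = 29.9.
Posterior shape = 3.4 + 10 = 13.4.
E[θ|data] = k·x_m/(k−1) = 13.4·29.9/12.4 = 32.3113.

32.3113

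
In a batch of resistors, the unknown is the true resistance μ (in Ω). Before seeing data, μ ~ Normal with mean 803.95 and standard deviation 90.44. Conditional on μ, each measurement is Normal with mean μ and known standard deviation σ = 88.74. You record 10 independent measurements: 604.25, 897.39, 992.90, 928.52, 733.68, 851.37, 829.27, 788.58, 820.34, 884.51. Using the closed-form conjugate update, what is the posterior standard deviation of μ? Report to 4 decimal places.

For Normal data with known variance σ², a Normal(μ₀, σ₀²) prior on μ is conjugate. Posterior precision = 1/σ₀² + n/σ²; posterior mean is the precision-weighted average of μ₀ and x̄.
σ₀² = 90.44² = 8179.3936, σ² = 88.74² = 7874.7876; σ² + n·σ₀² = 7874.7876 + 10·8179.3936 = 89668.7236.
Posterior precision = 1/σ₀² + n/σ² = 1/8179.3936 + 10/7874.7876 = (σ² + n·σ₀²)/(σ₀²σ²) = 89668.7236/(8179.3936·7874.7876); posterior variance σₙ² = σ₀²σ²/(σ² + n·σ₀²) = 8179.3936·7874.7876/89668.7236 = 718.321670.
Posterior SD = √σₙ² = √(8179.3936·7874.7876/89668.7236) = 26.8015.

26.8015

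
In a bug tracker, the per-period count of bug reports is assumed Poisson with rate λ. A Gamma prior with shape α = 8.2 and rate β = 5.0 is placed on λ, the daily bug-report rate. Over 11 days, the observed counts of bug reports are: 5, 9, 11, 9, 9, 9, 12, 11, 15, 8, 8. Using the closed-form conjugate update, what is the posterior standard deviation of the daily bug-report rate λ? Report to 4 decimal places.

0.6679

With a Gamma(shape α, rate β) prior, the Poisson likelihood is conjugate: the posterior is Gamma(α + ΣXᵢ, β + n).
Sum of counts S = 106 over n = 11 days.
Posterior: Gamma(α+S, β+n) = Gamma(8.2+106, 5.0+11) = Gamma(114.2, 16.0).
SD = √α/β = √114.2/16.0 = 0.6679.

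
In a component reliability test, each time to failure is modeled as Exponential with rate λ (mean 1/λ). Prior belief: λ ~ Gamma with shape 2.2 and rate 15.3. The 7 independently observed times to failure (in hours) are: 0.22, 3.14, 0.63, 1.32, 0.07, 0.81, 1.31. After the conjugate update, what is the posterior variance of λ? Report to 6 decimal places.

0.017698

With a Gamma(shape α, rate β) prior on the exponential rate λ, the posterior after n observations with total T = Σxᵢ is Gamma(α+n, β+T).
Sum of observations T = 7.50 hours; n = 7.
Posterior: Gamma(2.2+7, 15.3+7.50) = Gamma(9.2, 22.80).
Var = α/β² = 0.017698.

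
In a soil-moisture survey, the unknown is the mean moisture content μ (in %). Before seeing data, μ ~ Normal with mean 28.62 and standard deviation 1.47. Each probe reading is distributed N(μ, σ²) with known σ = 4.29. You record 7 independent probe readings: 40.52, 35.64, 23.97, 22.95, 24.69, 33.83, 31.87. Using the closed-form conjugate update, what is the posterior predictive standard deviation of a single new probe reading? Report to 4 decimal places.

For Normal data with known variance σ², a Normal(μ₀, σ₀²) prior on μ is conjugate. Posterior precision = 1/σ₀² + n/σ²; posterior mean is the precision-weighted average of μ₀ and x̄.
σ₀² = 1.47² = 2.1609, σ² = 4.29² = 18.4041; σ² + n·σ₀² = 18.4041 + 7·2.1609 = 33.5304.
Posterior precision = 1/σ₀² + n/σ² = 1/2.1609 + 7/18.4041 = (σ² + n·σ₀²)/(σ₀²σ²) = 33.5304/(2.1609·18.4041); posterior variance σₙ² = σ₀²σ²/(σ² + n·σ₀²) = 2.1609·18.4041/33.5304 = 1.186071.
Predictive variance for one new observation = σₙ² + σ² = 2.1609·18.4041/33.5304 + 18.4041 = σ²·(σ₀² + 33.5304)/33.5304 = 18.4041·35.6913/33.5304 = 19.590171; SD = √(18.4041·35.6913/33.5304) = 4.4261.

4.4261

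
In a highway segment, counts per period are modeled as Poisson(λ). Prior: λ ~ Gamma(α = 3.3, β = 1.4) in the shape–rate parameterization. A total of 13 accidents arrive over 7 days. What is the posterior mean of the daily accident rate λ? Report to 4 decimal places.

With a Gamma(shape α, rate β) prior, the Poisson likelihood is conjugate: the posterior is Gamma(α + ΣXᵢ, β + n).
Posterior: Gamma(α+S, β+n) = Gamma(3.3+13, 1.4+7) = Gamma(16.3, 8.4).
Posterior mean = α/β = 16.3/8.4 = 1.9405.

1.9405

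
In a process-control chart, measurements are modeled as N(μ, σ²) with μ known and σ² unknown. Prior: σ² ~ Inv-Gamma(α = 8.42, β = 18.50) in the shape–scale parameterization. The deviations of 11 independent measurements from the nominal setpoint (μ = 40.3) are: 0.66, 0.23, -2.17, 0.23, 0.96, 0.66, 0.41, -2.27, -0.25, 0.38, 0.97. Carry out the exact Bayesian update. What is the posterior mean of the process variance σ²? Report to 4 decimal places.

With known mean μ and an Inverse-Gamma(α, β) prior on σ², the Normal likelihood is conjugate: posterior is Inv-Gamma(α + n/2, β + Σ(xᵢ−μ)²/2).
Σ(xᵢ−μ)² = (0.66)² + (0.23)² + (-2.17)² + (0.23)² + (0.96)² + (0.66)² + (0.41)² + (-2.27)² + (-0.25)² + (0.38)² + (0.97)² = 13.0763.
Posterior: Inv-Gamma(8.42 + 11/2, 18.50 + 13.0763/2) = Inv-Gamma(13.92, 25.03815).
E[σ²|data] = β/(α−1) = 25.03815/12.92 = 1.9379.

1.9379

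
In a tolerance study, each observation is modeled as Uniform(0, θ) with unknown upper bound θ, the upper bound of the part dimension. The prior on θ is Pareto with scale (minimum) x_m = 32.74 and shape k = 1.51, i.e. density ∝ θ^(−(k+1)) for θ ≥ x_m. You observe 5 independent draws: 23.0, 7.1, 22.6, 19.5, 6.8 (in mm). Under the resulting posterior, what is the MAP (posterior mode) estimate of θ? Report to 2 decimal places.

32.74

A Pareto(scale x_m, shape k) prior on the upper bound θ of Uniform(0, θ) is conjugate: posterior is Pareto(max(x_m, max xᵢ), k + n).
Sample maximum = 23.0; prior scale x_m = 32.74 → posterior scale = max = 32.74.
Posterior shape = 1.51 + 5 = 6.51.
The Pareto density is decreasing on [x_m, ∞), so the mode is x_m = 32.74.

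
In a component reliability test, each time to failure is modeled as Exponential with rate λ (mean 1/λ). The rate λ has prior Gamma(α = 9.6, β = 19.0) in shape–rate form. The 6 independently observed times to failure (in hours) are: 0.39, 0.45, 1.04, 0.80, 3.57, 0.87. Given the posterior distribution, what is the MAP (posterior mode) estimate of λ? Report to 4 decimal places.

0.5590

With a Gamma(shape α, rate β) prior on the exponential rate λ, the posterior after n observations with total T = Σxᵢ is Gamma(α+n, β+T).
Sum of observations T = 7.12 hours; n = 6.
Posterior: Gamma(9.6+6, 19.0+7.12) = Gamma(15.6, 26.12).
Mode = (α−1)/β = 0.5590.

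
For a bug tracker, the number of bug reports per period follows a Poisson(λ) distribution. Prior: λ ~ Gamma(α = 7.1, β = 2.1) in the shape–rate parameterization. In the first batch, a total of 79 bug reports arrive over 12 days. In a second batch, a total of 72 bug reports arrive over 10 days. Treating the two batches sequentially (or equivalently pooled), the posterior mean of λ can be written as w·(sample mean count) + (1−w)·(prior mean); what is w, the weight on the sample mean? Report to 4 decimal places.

With a Gamma(shape α, rate β) prior, the Poisson likelihood is conjugate: the posterior is Gamma(α + ΣXᵢ, β + n).
Total number of days: n = 12 + 10 = 22.
Posterior mean = (α₀+S)/(β₀+n) = [n/(β₀+n)]·(S/n) + [β₀/(β₀+n)]·(α₀/β₀), so only n and β₀ enter the weight.
Weight on data w = n/(β₀+n) = 22/(2.1+22) = 22/24.1 = 0.9129.

0.9129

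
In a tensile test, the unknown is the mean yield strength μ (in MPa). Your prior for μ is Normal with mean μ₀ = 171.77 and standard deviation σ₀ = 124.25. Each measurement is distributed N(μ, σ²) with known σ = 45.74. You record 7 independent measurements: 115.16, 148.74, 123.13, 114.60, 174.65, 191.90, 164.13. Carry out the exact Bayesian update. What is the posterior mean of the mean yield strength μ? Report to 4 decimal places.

For Normal data with known variance σ², a Normal(μ₀, σ₀²) prior on μ is conjugate. Posterior precision = 1/σ₀² + n/σ²; posterior mean is the precision-weighted average of μ₀ and x̄.
Σxᵢ = 115.16 + 148.74 + 123.13 + 114.60 + 174.65 + 191.90 + 164.13 = 1032.31, so n·x̄ = 1032.31.
σ₀² = 124.25² = 15438.0625, σ² = 45.74² = 2092.1476; σ² + n·σ₀² = 2092.1476 + 7·15438.0625 = 110158.5851.
Posterior mean = (μ₀/σ₀² + n·x̄/σ²)/(1/σ₀² + n/σ²) = (σ²·μ₀ + σ₀²·n·x̄)/(σ² + n·σ₀²) = (2092.1476·171.77 + 15438.0625·1032.31)/110158.5851 = 16296234.492627/110158.5851 = 147.9343.

147.9343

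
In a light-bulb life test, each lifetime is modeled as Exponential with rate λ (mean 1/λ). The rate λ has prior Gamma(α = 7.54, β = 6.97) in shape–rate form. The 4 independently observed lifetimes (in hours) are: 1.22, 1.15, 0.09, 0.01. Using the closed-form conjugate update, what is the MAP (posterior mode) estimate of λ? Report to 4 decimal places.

With a Gamma(shape α, rate β) prior on the exponential rate λ, the posterior after n observations with total T = Σxᵢ is Gamma(α+n, β+T).
Sum of observations T = 2.47 hours; n = 4.
Posterior: Gamma(7.54+4, 6.97+2.47) = Gamma(11.54, 9.44).
Mode = (α−1)/β = 1.1165.

1.1165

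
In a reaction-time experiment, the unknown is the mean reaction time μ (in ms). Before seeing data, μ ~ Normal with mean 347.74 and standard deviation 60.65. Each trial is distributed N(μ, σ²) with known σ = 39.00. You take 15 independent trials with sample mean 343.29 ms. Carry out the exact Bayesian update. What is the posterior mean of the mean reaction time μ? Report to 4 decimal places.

For Normal data with known variance σ², a Normal(μ₀, σ₀²) prior on μ is conjugate. Posterior precision = 1/σ₀² + n/σ²; posterior mean is the precision-weighted average of μ₀ and x̄.
n·x̄ = 15·343.29 = 5149.35.
σ₀² = 60.65² = 3678.4225, σ² = 39.00² = 1521; σ² + n·σ₀² = 1521 + 15·3678.4225 = 56697.3375.
Posterior mean = (μ₀/σ₀² + n·x̄/σ²)/(1/σ₀² + n/σ²) = (σ²·μ₀ + σ₀²·n·x̄)/(σ² + n·σ₀²) = (1521·347.74 + 3678.4225·5149.35)/56697.3375 = 19470397.440375/56697.3375 = 343.4094.

343.4094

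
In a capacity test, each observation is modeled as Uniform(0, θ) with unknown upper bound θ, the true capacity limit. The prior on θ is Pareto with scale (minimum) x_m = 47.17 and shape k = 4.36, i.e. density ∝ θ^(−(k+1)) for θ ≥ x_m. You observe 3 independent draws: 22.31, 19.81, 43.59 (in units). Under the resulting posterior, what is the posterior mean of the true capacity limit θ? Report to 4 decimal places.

54.5867

A Pareto(scale x_m, shape k) prior on the upper bound θ of Uniform(0, θ) is conjugate: posterior is Pareto(max(x_m, max xᵢ), k + n).
Sample maximum = 43.59; prior scale x_m = 47.17 → posterior scale = max = 47.17.
Posterior shape = 4.36 + 3 = 7.36.
E[θ|data] = k·x_m/(k−1) = 7.36·47.17/6.36 = 54.5867.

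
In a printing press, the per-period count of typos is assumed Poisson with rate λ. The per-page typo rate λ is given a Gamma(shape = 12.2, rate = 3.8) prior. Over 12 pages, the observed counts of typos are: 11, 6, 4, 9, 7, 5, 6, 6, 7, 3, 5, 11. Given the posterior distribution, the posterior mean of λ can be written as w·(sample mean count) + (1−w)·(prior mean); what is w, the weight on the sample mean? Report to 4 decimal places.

With a Gamma(shape α, rate β) prior, the Poisson likelihood is conjugate: the posterior is Gamma(α + ΣXᵢ, β + n).
Posterior mean = (α₀+S)/(β₀+n) = [n/(β₀+n)]·(S/n) + [β₀/(β₀+n)]·(α₀/β₀), so only n and β₀ enter the weight.
Weight on data w = n/(β₀+n) = 12/(3.8+12) = 12/15.8 = 0.7595.

0.7595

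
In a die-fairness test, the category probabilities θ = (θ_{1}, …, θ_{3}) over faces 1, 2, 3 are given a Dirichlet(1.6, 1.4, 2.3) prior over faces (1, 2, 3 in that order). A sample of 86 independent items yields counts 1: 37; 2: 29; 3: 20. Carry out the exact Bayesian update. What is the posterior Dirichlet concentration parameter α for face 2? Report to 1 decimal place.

30.4

The Dirichlet prior is conjugate to the Multinomial likelihood: each posterior αⱼ = prior αⱼ + observed count nⱼ.
Posterior concentration: (38.6, 30.4, 22.3), total = 91.3.
α_{2} = 1.4 + 29 = 30.4.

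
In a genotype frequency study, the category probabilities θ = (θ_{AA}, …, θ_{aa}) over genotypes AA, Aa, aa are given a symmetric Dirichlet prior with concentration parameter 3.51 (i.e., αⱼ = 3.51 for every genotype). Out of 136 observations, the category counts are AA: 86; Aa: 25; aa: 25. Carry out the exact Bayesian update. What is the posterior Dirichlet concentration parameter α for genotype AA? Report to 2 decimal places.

The Dirichlet prior is conjugate to the Multinomial likelihood: each posterior αⱼ = prior αⱼ + observed count nⱼ.
Posterior concentration: (89.51, 28.51, 28.51), total = 146.53.
α_{AA} = 3.51 + 86 = 89.51.

89.51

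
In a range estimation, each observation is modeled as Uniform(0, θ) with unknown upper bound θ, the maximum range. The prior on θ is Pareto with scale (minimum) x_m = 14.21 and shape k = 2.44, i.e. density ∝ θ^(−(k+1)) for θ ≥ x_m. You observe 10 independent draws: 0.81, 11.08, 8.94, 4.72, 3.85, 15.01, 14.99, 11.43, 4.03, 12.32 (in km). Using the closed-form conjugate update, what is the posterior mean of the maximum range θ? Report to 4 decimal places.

A Pareto(scale x_m, shape k) prior on the upper bound θ of Uniform(0, θ) is conjugate: posterior is Pareto(max(x_m, max xᵢ), k + n).
Sample maximum = 15.01; prior scale x_m = 14.21 → posterior scale = max = 15.01.
Posterior shape = 2.44 + 10 = 12.44.
E[θ|data] = k·x_m/(k−1) = 12.44·15.01/11.44 = 16.3221.

16.3221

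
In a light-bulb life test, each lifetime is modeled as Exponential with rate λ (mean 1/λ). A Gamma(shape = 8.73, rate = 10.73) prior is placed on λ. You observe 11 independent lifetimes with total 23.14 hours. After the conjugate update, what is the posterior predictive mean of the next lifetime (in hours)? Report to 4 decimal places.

1.8083

With a Gamma(shape α, rate β) prior on the exponential rate λ, the posterior after n observations with total T = Σxᵢ is Gamma(α+n, β+T).
Posterior: Gamma(8.73+11, 10.73+23.14) = Gamma(19.73, 33.87).
The predictive distribution for the next observation is Lomax; its mean is β/(α−1) = 33.87/18.73 = 1.8083.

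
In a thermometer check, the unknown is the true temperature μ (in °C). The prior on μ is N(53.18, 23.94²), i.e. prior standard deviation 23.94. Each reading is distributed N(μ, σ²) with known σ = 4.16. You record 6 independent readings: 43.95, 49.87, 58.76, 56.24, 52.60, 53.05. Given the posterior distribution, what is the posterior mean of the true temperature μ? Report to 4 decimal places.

52.4155

For Normal data with known variance σ², a Normal(μ₀, σ₀²) prior on μ is conjugate. Posterior precision = 1/σ₀² + n/σ²; posterior mean is the precision-weighted average of μ₀ and x̄.
Σxᵢ = 43.95 + 49.87 + 58.76 + 56.24 + 52.60 + 53.05 = 314.47, so n·x̄ = 314.47.
σ₀² = 23.94² = 573.1236, σ² = 4.16² = 17.3056; σ² + n·σ₀² = 17.3056 + 6·573.1236 = 3456.0472.
Posterior mean = (μ₀/σ₀² + n·x̄/σ²)/(1/σ₀² + n/σ²) = (σ²·μ₀ + σ₀²·n·x̄)/(σ² + n·σ₀²) = (17.3056·53.18 + 573.1236·314.47)/3456.0472 = 181150.4903/3456.0472 = 52.4155.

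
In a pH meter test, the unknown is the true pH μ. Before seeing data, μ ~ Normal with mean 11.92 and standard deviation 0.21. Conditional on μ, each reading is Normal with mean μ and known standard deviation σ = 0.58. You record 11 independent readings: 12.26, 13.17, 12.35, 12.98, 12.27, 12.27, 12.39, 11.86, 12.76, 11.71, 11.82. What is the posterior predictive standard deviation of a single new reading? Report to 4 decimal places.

For Normal data with known variance σ², a Normal(μ₀, σ₀²) prior on μ is conjugate. Posterior precision = 1/σ₀² + n/σ²; posterior mean is the precision-weighted average of μ₀ and x̄.
σ₀² = 0.21² = 0.0441, σ² = 0.58² = 0.3364; σ² + n·σ₀² = 0.3364 + 11·0.0441 = 0.8215.
Posterior precision = 1/σ₀² + n/σ² = 1/0.0441 + 11/0.3364 = (σ² + n·σ₀²)/(σ₀²σ²) = 0.8215/(0.0441·0.3364); posterior variance σₙ² = σ₀²σ²/(σ² + n·σ₀²) = 0.0441·0.3364/0.8215 = 0.018059.
Predictive variance for one new observation = σₙ² + σ² = 0.0441·0.3364/0.8215 + 0.3364 = σ²·(σ₀² + 0.8215)/0.8215 = 0.3364·0.8656/0.8215 = 0.354459; SD = √(0.3364·0.8656/0.8215) = 0.5954.

0.5954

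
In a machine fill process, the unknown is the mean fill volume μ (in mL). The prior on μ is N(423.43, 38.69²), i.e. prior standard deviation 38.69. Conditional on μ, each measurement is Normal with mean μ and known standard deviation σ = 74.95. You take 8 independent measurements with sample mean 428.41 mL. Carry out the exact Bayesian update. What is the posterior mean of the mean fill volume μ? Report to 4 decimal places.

For Normal data with known variance σ², a Normal(μ₀, σ₀²) prior on μ is conjugate. Posterior precision = 1/σ₀² + n/σ²; posterior mean is the precision-weighted average of μ₀ and x̄.
n·x̄ = 8·428.41 = 3427.28.
σ₀² = 38.69² = 1496.9161, σ² = 74.95² = 5617.5025; σ² + n·σ₀² = 5617.5025 + 8·1496.9161 = 17592.8313.
Posterior mean = (μ₀/σ₀² + n·x̄/σ²)/(1/σ₀² + n/σ²) = (σ²·μ₀ + σ₀²·n·x̄)/(σ² + n·σ₀²) = (5617.5025·423.43 + 1496.9161·3427.28)/17592.8313 = 7508969.694783/17592.8313 = 426.8199.

426.8199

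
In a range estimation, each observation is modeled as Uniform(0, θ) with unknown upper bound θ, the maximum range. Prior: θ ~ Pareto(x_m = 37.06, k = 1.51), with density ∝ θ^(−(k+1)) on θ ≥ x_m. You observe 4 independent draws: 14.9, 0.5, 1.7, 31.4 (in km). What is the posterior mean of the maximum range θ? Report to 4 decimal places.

45.2773

A Pareto(scale x_m, shape k) prior on the upper bound θ of Uniform(0, θ) is conjugate: posterior is Pareto(max(x_m, max xᵢ), k + n).
Sample maximum = 31.4; prior scale x_m = 37.06 → posterior scale = max = 37.06.
Posterior shape = 1.51 + 4 = 5.51.
E[θ|data] = k·x_m/(k−1) = 5.51·37.06/4.51 = 45.2773.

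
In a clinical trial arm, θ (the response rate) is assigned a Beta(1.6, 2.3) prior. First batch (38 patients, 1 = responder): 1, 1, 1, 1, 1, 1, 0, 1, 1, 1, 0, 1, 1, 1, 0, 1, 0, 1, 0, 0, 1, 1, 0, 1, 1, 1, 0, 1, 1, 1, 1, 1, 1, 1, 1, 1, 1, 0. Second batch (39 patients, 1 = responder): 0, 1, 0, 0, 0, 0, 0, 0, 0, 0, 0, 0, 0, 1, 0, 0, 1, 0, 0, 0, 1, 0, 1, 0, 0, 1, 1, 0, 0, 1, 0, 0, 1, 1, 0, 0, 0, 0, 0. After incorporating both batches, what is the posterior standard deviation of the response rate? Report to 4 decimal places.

The Beta prior is conjugate to a Binomial/Bernoulli likelihood; the update adds successes to α and failures to β.
After batch 1: Beta(1.6+29, 2.3+9) = Beta(30.6, 11.3).
After batch 2: Beta(30.6+10, 11.3+29) = Beta(40.6, 40.3).
Var = αβ/((α+β)²(α+β+1)) = 40.6·40.3/(80.9²·81.9) = 0.00305246; SD = √0.00305246 = 0.0552.

0.0552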